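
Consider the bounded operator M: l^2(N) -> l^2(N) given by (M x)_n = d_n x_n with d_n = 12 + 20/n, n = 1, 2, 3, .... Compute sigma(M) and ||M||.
sigma(M) = {12 + 20/n : n ≥ 1} ∪ {12}; ||M|| = 32

A bounded diagonal operator on l^2 with diagonal entries d_n has spectrum equal to the closure of {d_n : n ≥ 1}: every d_n is an eigenvalue (with eigenvector e_n), so {d_n} ⊂ sigma(M); the spectrum is closed, so its closure is too; and for lambda not in the closure, (M - lambda I) has bounded inverse (the diagonal entries 1/(d_n - lambda) are bounded). For our sequence d_n = 12 + 20/n, n = 1, 2, 3, ...:
  - {d_n} = {12 + 20/n : n ≥ 1}; the only limit point is 12
  - closure = {12 + 20/n : n ≥ 1} ∪ {12}
For the norm: a diagonal operator has ||M|| = sup_n |d_n|. Here d_n = 12 + 20/n is positive and decreasing, so sup_n |d_n| = d_1 = 12 + 20 = 32. So ||M|| = 32.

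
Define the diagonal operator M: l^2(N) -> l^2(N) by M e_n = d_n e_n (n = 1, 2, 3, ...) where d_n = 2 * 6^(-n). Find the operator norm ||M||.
||M|| = 1/3 (attained at n = 1)

For M diagonal, ||M|| = sup_n |d_n|. The sequence d_n = 2 * 6^(-n) is positive and strictly decreasing (ratio 6^(-1) < 1), so the supremum is d_1 = 2/6 = 1/3. Hence ||M|| = 1/3.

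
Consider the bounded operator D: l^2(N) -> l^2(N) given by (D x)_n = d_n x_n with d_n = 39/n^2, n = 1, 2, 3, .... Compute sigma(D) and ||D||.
sigma(D) = {39/n^2 : n ≥ 1} ∪ {0}; ||D|| = 39

A bounded diagonal operator on l^2 with diagonal entries d_n has spectrum equal to the closure of {d_n : n ≥ 1}: every d_n is an eigenvalue (with eigenvector e_n), so {d_n} ⊂ sigma(D); the spectrum is closed, so its closure is too; and for lambda not in the closure, (D - lambda I) has bounded inverse (the diagonal entries 1/(d_n - lambda) are bounded). For our sequence d_n = 39/n^2, n = 1, 2, 3, ...:
  - {d_n} = {39/n^2 : n ≥ 1}; the only limit point is 0
  - closure = {39/n^2 : n ≥ 1} ∪ {0}
For the norm: a diagonal operator has ||D|| = sup_n |d_n|. Here d_n = 39/n^2 is positive and decreasing, so sup_n |d_n| = d_1 = 39. So ||D|| = 39.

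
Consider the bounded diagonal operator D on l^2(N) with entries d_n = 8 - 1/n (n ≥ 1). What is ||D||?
||D|| = 8

For a diagonal operator on l^2 with entries d_n, ||D|| = sup_n |d_n|. Here d_1 = 7, d_2 = 15/2, ..., and d_n = 8 - 1/n increases monotonically toward 8. All terms lie in [7, 8), so |d_n| = d_n and the supremum is the limit 8, which is not attained by any individual d_n. Hence ||D|| = 8.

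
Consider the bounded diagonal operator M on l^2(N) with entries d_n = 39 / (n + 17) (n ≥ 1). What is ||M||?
||M|| = 13/6 (attained at n = 1)

For M diagonal, ||M|| = sup_n |d_n| = sup_n 39/(n + 17). This is positive and strictly decreasing in n, so the supremum is attained at n = 1: d_1 = 39/(1 + 17) = 13/6. Hence ||M|| = 13/6.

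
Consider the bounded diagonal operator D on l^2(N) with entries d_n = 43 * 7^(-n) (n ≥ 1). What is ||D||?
||D|| = 43/7 (attained at n = 1)

For D diagonal, ||D|| = sup_n |d_n|. The sequence d_n = 43 * 7^(-n) is positive and strictly decreasing (ratio 7^(-1) < 1), so the supremum is d_1 = 43/7. Hence ||D|| = 43/7.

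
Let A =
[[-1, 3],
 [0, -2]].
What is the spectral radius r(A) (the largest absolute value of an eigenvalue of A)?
r(A) = 2

The eigenvalues of A are the roots of its characteristic polynomial. With M = A (coefficients from the trace and determinant):
  p(λ) = det(λ I - M) = λ^2 + 3λ + 2.
For λ^2 + 3λ + 2 the discriminant is 1. It is a perfect square (1^2), so the roots are rational: λ = (-3 ± 1)/2 = -1, -2.
Thus the eigenvalues (to 4 decimals) are -1 (modulus 1); -2 (modulus 2). The spectral radius is the largest modulus: r(A) = 2. (Cross-check: r(A) ≤ ||A||_2 ≈ 3.7025; equality holds whenever A is normal, though it can also hold for some non-normal A.)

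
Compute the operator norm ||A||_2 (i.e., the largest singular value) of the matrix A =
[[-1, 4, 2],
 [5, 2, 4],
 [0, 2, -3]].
||A||_2 ≈ 7.1069 (= sqrt(largest eigenvalue of A^T A))

||A||_2 = sigma_max(A) = sqrt(lambda_max(A^T A)). Form the symmetric matrix M = A^T A =
[[26, 6, 18],
 [6, 24, 10],
 [18, 10, 29]].
Its characteristic polynomial (trace, sum of principal 2x2 minors, determinant of M give the coefficients) is
  p(λ) = det(λ I - M) = λ^3 - 79λ^2 + 1614λ - 8836.
No integer candidate from the rational root theorem (±divisors of 8836) is a root, so the roots are irrational. The cubic discriminant is Δ = 185507540 > 0, so there are three distinct real roots. p(8) = -468 and p(9) = 20 have opposite signs, so a root lies in (8, 9); Newton's method refines it to λ ≈ 8.9543. p(19) = 170 and p(20) = -156 have opposite signs, so a root lies in (19, 20); Newton's method refines it to λ ≈ 19.5371. p(50) = -636 and p(51) = 650 have opposite signs, so a root lies in (50, 51); Newton's method refines it to λ ≈ 50.5086. Check (Vieta): the three roots sum to 79, matching tr M = 79.
So the eigenvalues of A^T A are ≈ 8.9543, 19.5371, 50.5086 (all ≥ 0, as they must be for A^T A). The largest is λ_max ≈ 50.5086, hence ||A||_2 = sqrt(λ_max) ≈ 7.1069.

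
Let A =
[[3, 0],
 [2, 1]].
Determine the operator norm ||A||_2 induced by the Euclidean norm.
||A||_2 = sqrt((14 + sqrt(160))/2) ≈ 3.6503 (= sqrt(largest eigenvalue of A^T A))

||A||_2 = sigma_max(A) = sqrt(lambda_max(A^T A)). Form the symmetric matrix M = A^T A =
[[13, 2],
 [2, 1]].
Its characteristic polynomial (trace, determinant of M give the coefficients) is
  p(λ) = det(λ I - M) = λ^2 - 14λ + 9.
For λ^2 - 14λ + 9 the discriminant is 160. It is nonnegative but not a perfect square, so the roots are real and irrational: λ = (14 ± sqrt(160))/2 ≈ 13.3246, 0.6754.
So the eigenvalues of A^T A are ≈ 0.6754, 13.3246 (all ≥ 0, as they must be for A^T A). The largest is λ_max = (14 + sqrt(160))/2 ≈ 13.3246, hence ||A||_2 = sqrt(λ_max) = sqrt((14 + sqrt(160))/2) ≈ 3.6503.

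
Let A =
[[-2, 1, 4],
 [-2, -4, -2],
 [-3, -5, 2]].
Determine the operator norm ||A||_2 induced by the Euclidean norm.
||A||_2 ≈ 7.3689 (= sqrt(largest eigenvalue of A^T A))

||A||_2 = sigma_max(A) = sqrt(lambda_max(A^T A)). Form the symmetric matrix M = A^T A =
[[17, 21, -10],
 [21, 42, 2],
 [-10, 2, 24]].
Its characteristic polynomial (trace, sum of principal 2x2 minors, determinant of M give the coefficients) is
  p(λ) = det(λ I - M) = λ^3 - 83λ^2 + 1585λ - 1444.
No integer candidate from the rational root theorem (±divisors of 1444) is a root, so the roots are irrational. The cubic discriminant is Δ = 1439648701 > 0, so there are three distinct real roots. p(0) = -1444 and p(1) = 59 have opposite signs, so a root lies in (0, 1); Newton's method refines it to λ ≈ 0.9586. p(27) = 527 and p(28) = -184 have opposite signs, so a root lies in (27, 28); Newton's method refines it to λ ≈ 27.7413. p(54) = -418 and p(55) = 1031 have opposite signs, so a root lies in (54, 55); Newton's method refines it to λ ≈ 54.3001. Check (Vieta): the three roots sum to 83, matching tr M = 83.
So the eigenvalues of A^T A are ≈ 0.9586, 27.7413, 54.3001 (all ≥ 0, as they must be for A^T A). The largest is λ_max ≈ 54.3001, hence ||A||_2 = sqrt(λ_max) ≈ 7.3689.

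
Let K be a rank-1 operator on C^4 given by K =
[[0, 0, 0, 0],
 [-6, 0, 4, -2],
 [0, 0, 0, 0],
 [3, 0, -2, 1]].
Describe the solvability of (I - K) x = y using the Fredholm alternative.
(I - K) is singular (det(I - K) = 0, i.e. 1 ∈ sigma(K)). (I - K) x = y is solvable iff y ⊥ ker((I - K)^*) = span{(3, 0, -2, 1)}, i.e. iff 3y_1 - 2y_3 + y_4 = 0. When solvable, the solutions are x = y + c·(0, -2, 0, 1), c arbitrary (ker(I - K) = span{(0, -2, 0, 1)}, dimension 1).

K has rank 1, so it is an outer product K = u v^T: every row of K is a multiple of one row vector. Reading off the entries, u = (0, -2, 0, 1) and v = (3, 0, -2, 1) (row i of K equals u_i·v^T). A rank-one matrix u v^T satisfies K u = u (v·u) and kills the (3)-dimensional subspace v^⊥, so its characteristic polynomial is lambda^3 (lambda - v·u) with v·u = tr K = 1. Hence the eigenvalues of I - K are 1 (multiplicity 3) and 1 - (1) = 0, so det(I - K) = 0. (Direct check: I - K =
[[1, 0, 0, 0],
 [6, 1, -4, 2],
 [0, 0, 1, 0],
 [-3, 0, 2, 0]]
has determinant 0.) So 1 is an eigenvalue of K and (I - K) is not invertible. The finite-dimensional Fredholm alternative says: either (I - K) is invertible, or ker(I - K) ≠ {0} and then range(I - K) = ker((I - K)^*)^⊥, with dim ker(I - K) = dim ker((I - K)^*). We are in the second case, so we need both kernels. Kernel of I - K: (I - K) u = u - u (v·u) = u - u = 0, so ker(I - K) = span{u} = span{(0, -2, 0, 1)} (it is exactly 1-dimensional because rank(I - K) = 3). Kernel of the adjoint: K is real, so (I - K)^* = I - K^T = I - v u^T, and (I - v u^T) v = v - v (u·v) = 0; hence ker((I - K)^*) = span{v} = span{(3, 0, -2, 1)}. Therefore (I - K) x = y is solvable iff <y, v> = 0, i.e. iff 3y_1 - 2y_3 + y_4 = 0. When this holds, K y = u (v·y) = 0, so (I - K) y = y and x = y is a particular solution; the full solution set is the line x = y + c·u = y + c·(0, -2, 0, 1), c ∈ C.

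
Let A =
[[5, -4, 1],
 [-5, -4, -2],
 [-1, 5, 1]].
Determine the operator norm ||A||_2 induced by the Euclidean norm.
||A||_2 ≈ 7.7369 (= sqrt(largest eigenvalue of A^T A))

||A||_2 = sigma_max(A) = sqrt(lambda_max(A^T A)). Form the symmetric matrix M = A^T A =
[[51, -5, 14],
 [-5, 57, 9],
 [14, 9, 6]].
Its characteristic polynomial (trace, sum of principal 2x2 minors, determinant of M give the coefficients) is
  p(λ) = det(λ I - M) = λ^3 - 114λ^2 + 3253λ - 729.
No integer candidate from the rational root theorem (±divisors of 729) is a root, so the roots are irrational. The cubic discriminant is Δ = 362345369 > 0, so there are three distinct real roots. p(0) = -729 and p(1) = 2411 have opposite signs, so a root lies in (0, 1); Newton's method refines it to λ ≈ 0.2259. p(53) = 331 and p(54) = -27 have opposite signs, so a root lies in (53, 54); Newton's method refines it to λ ≈ 53.9143. p(59) = -257 and p(60) = 51 have opposite signs, so a root lies in (59, 60); Newton's method refines it to λ ≈ 59.8598. Check (Vieta): the three roots sum to 114, matching tr M = 114.
So the eigenvalues of A^T A are ≈ 0.2259, 53.9143, 59.8598 (all ≥ 0, as they must be for A^T A). The largest is λ_max ≈ 59.8598, hence ||A||_2 = sqrt(λ_max) ≈ 7.7369.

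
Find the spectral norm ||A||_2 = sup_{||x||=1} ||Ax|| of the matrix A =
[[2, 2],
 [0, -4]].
||A||_2 = sqrt((24 + sqrt(320))/2) ≈ 4.5765 (= sqrt(largest eigenvalue of A^T A))

||A||_2 = sigma_max(A) = sqrt(lambda_max(A^T A)). Form the symmetric matrix M = A^T A =
[[4, 4],
 [4, 20]].
Its characteristic polynomial (trace, determinant of M give the coefficients) is
  p(λ) = det(λ I - M) = λ^2 - 24λ + 64.
For λ^2 - 24λ + 64 the discriminant is 320. It is nonnegative but not a perfect square, so the roots are real and irrational: λ = (24 ± sqrt(320))/2 ≈ 20.9443, 3.0557.
So the eigenvalues of A^T A are ≈ 3.0557, 20.9443 (all ≥ 0, as they must be for A^T A). The largest is λ_max = (24 + sqrt(320))/2 ≈ 20.9443, hence ||A||_2 = sqrt(λ_max) = sqrt((24 + sqrt(320))/2) ≈ 4.5765.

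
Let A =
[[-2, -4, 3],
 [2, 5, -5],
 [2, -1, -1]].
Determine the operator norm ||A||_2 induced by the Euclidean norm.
||A||_2 ≈ 9.0983 (= sqrt(largest eigenvalue of A^T A))

||A||_2 = sigma_max(A) = sqrt(lambda_max(A^T A)). Form the symmetric matrix M = A^T A =
[[12, 16, -18],
 [16, 42, -36],
 [-18, -36, 35]].
Its characteristic polynomial (trace, sum of principal 2x2 minors, determinant of M give the coefficients) is
  p(λ) = det(λ I - M) = λ^3 - 89λ^2 + 518λ - 256.
No integer candidate from the rational root theorem (±divisors of 256) is a root, so the roots are irrational. The cubic discriminant is Δ = 1058207364 > 0, so there are three distinct real roots. p(0) = -256 and p(1) = 174 have opposite signs, so a root lies in (0, 1); Newton's method refines it to λ ≈ 0.5449. p(5) = 234 and p(6) = -136 have opposite signs, so a root lies in (5, 6); Newton's method refines it to λ ≈ 5.6753. p(82) = -4848 and p(83) = 1404 have opposite signs, so a root lies in (82, 83); Newton's method refines it to λ ≈ 82.7798. Check (Vieta): the three roots sum to 89, matching tr M = 89.
So the eigenvalues of A^T A are ≈ 0.5449, 5.6753, 82.7798 (all ≥ 0, as they must be for A^T A). The largest is λ_max ≈ 82.7798, hence ||A||_2 = sqrt(λ_max) ≈ 9.0983.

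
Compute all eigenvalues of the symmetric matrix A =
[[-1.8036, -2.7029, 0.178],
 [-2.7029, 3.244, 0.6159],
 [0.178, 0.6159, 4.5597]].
sigma(A) ≈ {-3, 4, 5}

A is real symmetric, so its spectrum consists of real eigenvalues. Expanding the characteristic polynomial of the displayed matrix gives
  det(λ I - A) = p(λ) = λ^3 + (-6)λ^2 + (-7)λ + (60.0012).
Solving p(λ) = 0 yields eigenvalues ≈ -3, 4, 5. (A is shown rounded to 4 decimals, so these recover the underlying integer eigenvalues to within that precision.)
Verification: the trace of A = 6 equals the sum of eigenvalues 6, and det(A) ≈ -60.0012 matches the eigenvalue product -60.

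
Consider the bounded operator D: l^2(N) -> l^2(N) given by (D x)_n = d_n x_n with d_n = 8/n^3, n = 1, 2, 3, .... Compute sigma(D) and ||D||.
sigma(D) = {8/n^3 : n ≥ 1} ∪ {0}; ||D|| = 8

A bounded diagonal operator on l^2 with diagonal entries d_n has spectrum equal to the closure of {d_n : n ≥ 1}: every d_n is an eigenvalue (with eigenvector e_n), so {d_n} ⊂ sigma(D); the spectrum is closed, so its closure is too; and for lambda not in the closure, (D - lambda I) has bounded inverse (the diagonal entries 1/(d_n - lambda) are bounded). For our sequence d_n = 8/n^3, n = 1, 2, 3, ...:
  - {d_n} = {8/n^3 : n ≥ 1}; the only limit point is 0
  - closure = {8/n^3 : n ≥ 1} ∪ {0}
For the norm: a diagonal operator has ||D|| = sup_n |d_n|. Here d_n = 8/n^3 is positive and decreasing, so sup_n |d_n| = d_1 = 8. So ||D|| = 8.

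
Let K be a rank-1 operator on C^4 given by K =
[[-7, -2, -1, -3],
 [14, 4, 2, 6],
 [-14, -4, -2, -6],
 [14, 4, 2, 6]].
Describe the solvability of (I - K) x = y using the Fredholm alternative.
(I - K) is singular (det(I - K) = 0, i.e. 1 ∈ sigma(K)). (I - K) x = y is solvable iff y ⊥ ker((I - K)^*) = span{(-7, -2, -1, -3)}, i.e. iff -7y_1 - 2y_2 - y_3 - 3y_4 = 0. When solvable, the solutions are x = y + c·(1, -2, 2, -2), c arbitrary (ker(I - K) = span{(1, -2, 2, -2)}, dimension 1).

K has rank 1, so it is an outer product K = u v^T: every row of K is a multiple of one row vector. Reading off the entries, u = (1, -2, 2, -2) and v = (-7, -2, -1, -3) (row i of K equals u_i·v^T). A rank-one matrix u v^T satisfies K u = u (v·u) and kills the (3)-dimensional subspace v^⊥, so its characteristic polynomial is lambda^3 (lambda - v·u) with v·u = tr K = 1. Hence the eigenvalues of I - K are 1 (multiplicity 3) and 1 - (1) = 0, so det(I - K) = 0. (Direct check: I - K =
[[8, 2, 1, 3],
 [-14, -3, -2, -6],
 [14, 4, 3, 6],
 [-14, -4, -2, -5]]
has determinant 0.) So 1 is an eigenvalue of K and (I - K) is not invertible. The finite-dimensional Fredholm alternative says: either (I - K) is invertible, or ker(I - K) ≠ {0} and then range(I - K) = ker((I - K)^*)^⊥, with dim ker(I - K) = dim ker((I - K)^*). We are in the second case, so we need both kernels. Kernel of I - K: (I - K) u = u - u (v·u) = u - u = 0, so ker(I - K) = span{u} = span{(1, -2, 2, -2)} (it is exactly 1-dimensional because rank(I - K) = 3). Kernel of the adjoint: K is real, so (I - K)^* = I - K^T = I - v u^T, and (I - v u^T) v = v - v (u·v) = 0; hence ker((I - K)^*) = span{v} = span{(-7, -2, -1, -3)}. Therefore (I - K) x = y is solvable iff <y, v> = 0, i.e. iff -7y_1 - 2y_2 - y_3 - 3y_4 = 0. When this holds, K y = u (v·y) = 0, so (I - K) y = y and x = y is a particular solution; the full solution set is the line x = y + c·u = y + c·(1, -2, 2, -2), c ∈ C.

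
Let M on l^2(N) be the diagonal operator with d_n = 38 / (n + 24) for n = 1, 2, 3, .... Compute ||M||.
||M|| = 38/25 (attained at n = 1)

For M diagonal, ||M|| = sup_n |d_n| = sup_n 38/(n + 24). This is positive and strictly decreasing in n, so the supremum is attained at n = 1: d_1 = 38/(1 + 24) = 38/25. Hence ||M|| = 38/25.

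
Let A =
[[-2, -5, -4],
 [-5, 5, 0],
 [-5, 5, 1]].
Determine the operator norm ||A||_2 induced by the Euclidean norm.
||A||_2 ≈ 10.4635 (= sqrt(largest eigenvalue of A^T A))

||A||_2 = sigma_max(A) = sqrt(lambda_max(A^T A)). Form the symmetric matrix M = A^T A =
[[54, -40, 3],
 [-40, 75, 25],
 [3, 25, 17]].
Its characteristic polynomial (trace, sum of principal 2x2 minors, determinant of M give the coefficients) is
  p(λ) = det(λ I - M) = λ^3 - 146λ^2 + 4009λ - 1225.
No integer candidate from the rational root theorem (±divisors of 1225) is a root, so the roots are irrational. The cubic discriminant is Δ = 82476778105 > 0, so there are three distinct real roots. p(0) = -1225 and p(1) = 2639 have opposite signs, so a root lies in (0, 1); Newton's method refines it to λ ≈ 0.309. p(36) = 539 and p(37) = -2113 have opposite signs, so a root lies in (36, 37); Newton's method refines it to λ ≈ 36.2055. p(109) = -3841 and p(110) = 4165 have opposite signs, so a root lies in (109, 110); Newton's method refines it to λ ≈ 109.4855. Check (Vieta): the three roots sum to 146, matching tr M = 146.
So the eigenvalues of A^T A are ≈ 0.309, 36.2055, 109.4855 (all ≥ 0, as they must be for A^T A). The largest is λ_max ≈ 109.4855, hence ||A||_2 = sqrt(λ_max) ≈ 10.4635.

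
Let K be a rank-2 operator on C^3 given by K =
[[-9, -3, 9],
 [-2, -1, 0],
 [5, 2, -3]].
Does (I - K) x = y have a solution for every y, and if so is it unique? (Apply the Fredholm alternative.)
(I - K) is invertible (det(I - K) = 2 ≠ 0), so for every y in C^3 the equation (I - K) x = y has a unique solution.

K has rank 2 and factors as K = U V^T = u1 v1^T + u2 v2^T with u1 = (0, -1, 1), v1 = (-1, 0, 3), u2 = (3, 1, -2), v2 = (-3, -1, 3) (multiplying out reproduces the displayed K). The nonzero eigenvalues of U V^T coincide with those of the 2 x 2 matrix G = V^T U = [[v1·u1, v1·u2], [v2·u1, v2·u2]] = [[3, -9], [4, -16]], and by the Sylvester determinant identity det(I_3 - U V^T) = det(I_2 - V^T U) = det([[-2, 9], [-4, 17]]) = (-2)(17) - (9)(-4) = 2. (Direct check: I - K =
[[10, 3, -9],
 [2, 2, 0],
 [-5, -2, 4]]
has determinant 2.) The finite-dimensional Fredholm alternative says: either (I - K) is invertible, or ker(I - K) ≠ {0} and then range(I - K) = ker((I - K)^*)^⊥, with dim ker(I - K) = dim ker((I - K)^*). Since det(I - K) ≠ 0, 1 is not an eigenvalue of K and ker(I - K) = {0}, so we are in the first case: for every y there is a unique x = (I - K)^(-1) y. (Explicitly, by the Woodbury identity, (I - U V^T)^(-1) = I + U (I_2 - G)^(-1) V^T.)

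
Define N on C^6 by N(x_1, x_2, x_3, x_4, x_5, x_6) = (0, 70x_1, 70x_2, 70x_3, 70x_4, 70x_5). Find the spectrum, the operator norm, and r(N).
sigma(N) = {0}; ||N|| = 70; r(N) = 0. (N is nilpotent with N^6 = 0.)

On C^6, N is a strictly lower-triangular matrix with 70 on the subdiagonal and zeros elsewhere, so its characteristic polynomial is lambda^6 and every eigenvalue is 0: sigma(N) = {0}. For the operator norm, N e_i = 70e_{i+1} for i = 1, ..., 5 and N e_6 = 0, so the singular values of N are 70 (with multiplicity 5) and 0; hence ||N|| = 70. The spectral radius r(N) = max|lambda| = 0. Note ||N|| > r(N) — characteristic of non-normal nilpotent operators. Indeed N^6 = 0.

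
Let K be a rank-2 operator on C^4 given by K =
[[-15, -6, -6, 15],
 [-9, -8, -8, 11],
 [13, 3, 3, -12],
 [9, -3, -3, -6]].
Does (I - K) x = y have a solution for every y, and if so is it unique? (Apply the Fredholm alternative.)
(I - K) is invertible (det(I - K) = 108 ≠ 0), so for every y in C^4 the equation (I - K) x = y has a unique solution.

K has rank 2 and factors as K = U V^T = u1 v1^T + u2 v2^T with u1 = (3, 3, -2, 0), v1 = (-2, -3, -3, 3), u2 = (-3, -1, 3, 3), v2 = (3, -1, -1, -2) (multiplying out reproduces the displayed K). The nonzero eigenvalues of U V^T coincide with those of the 2 x 2 matrix G = V^T U = [[v1·u1, v1·u2], [v2·u1, v2·u2]] = [[-9, 9], [8, -17]], and by the Sylvester determinant identity det(I_4 - U V^T) = det(I_2 - V^T U) = det([[10, -9], [-8, 18]]) = (10)(18) - (-9)(-8) = 108. (Direct check: I - K =
[[16, 6, 6, -15],
 [9, 9, 8, -11],
 [-13, -3, -2, 12],
 [-9, 3, 3, 7]]
has determinant 108.) The finite-dimensional Fredholm alternative says: either (I - K) is invertible, or ker(I - K) ≠ {0} and then range(I - K) = ker((I - K)^*)^⊥, with dim ker(I - K) = dim ker((I - K)^*). Since det(I - K) ≠ 0, 1 is not an eigenvalue of K and ker(I - K) = {0}, so we are in the first case: for every y there is a unique x = (I - K)^(-1) y. (Explicitly, by the Woodbury identity, (I - U V^T)^(-1) = I + U (I_2 - G)^(-1) V^T.)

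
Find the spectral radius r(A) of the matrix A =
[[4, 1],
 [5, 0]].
r(A) = 5

The eigenvalues of A are the roots of its characteristic polynomial. With M = A (coefficients from the trace and determinant):
  p(λ) = det(λ I - M) = λ^2 - 4λ - 5.
For λ^2 - 4λ - 5 the discriminant is 36. It is a perfect square (6^2), so the roots are rational: λ = (4 ± 6)/2 = 5, -1.
Thus the eigenvalues (to 4 decimals) are 5 (modulus 5); -1 (modulus 1). The spectral radius is the largest modulus: r(A) = 5. (Cross-check: r(A) ≤ ||A||_2 ≈ 6.434; equality holds whenever A is normal, though it can also hold for some non-normal A.)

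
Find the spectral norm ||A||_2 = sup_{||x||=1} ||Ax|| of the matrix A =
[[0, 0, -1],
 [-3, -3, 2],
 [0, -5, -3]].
||A||_2 ≈ 6.2365 (= sqrt(largest eigenvalue of A^T A))

||A||_2 = sigma_max(A) = sqrt(lambda_max(A^T A)). Form the symmetric matrix M = A^T A =
[[9, 9, -6],
 [9, 34, 9],
 [-6, 9, 14]].
Its characteristic polynomial (trace, sum of principal 2x2 minors, determinant of M give the coefficients) is
  p(λ) = det(λ I - M) = λ^3 - 57λ^2 + 710λ - 225.
No integer candidate from the rational root theorem (±divisors of 225) is a root, so the roots are irrational. The cubic discriminant is Δ = 202039825 > 0, so there are three distinct real roots. p(0) = -225 and p(1) = 429 have opposite signs, so a root lies in (0, 1); Newton's method refines it to λ ≈ 0.3254. p(17) = 285 and p(18) = -81 have opposite signs, so a root lies in (17, 18); Newton's method refines it to λ ≈ 17.7807. p(38) = -681 and p(39) = 87 have opposite signs, so a root lies in (38, 39); Newton's method refines it to λ ≈ 38.894. Check (Vieta): the three roots sum to 57, matching tr M = 57.
So the eigenvalues of A^T A are ≈ 0.3254, 17.7807, 38.894 (all ≥ 0, as they must be for A^T A). The largest is λ_max ≈ 38.894, hence ||A||_2 = sqrt(λ_max) ≈ 6.2365.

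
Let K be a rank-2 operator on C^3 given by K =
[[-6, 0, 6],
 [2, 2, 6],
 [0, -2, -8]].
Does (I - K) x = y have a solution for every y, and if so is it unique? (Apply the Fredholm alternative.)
(I - K) is invertible (det(I - K) = 45 ≠ 0), so for every y in C^3 the equation (I - K) x = y has a unique solution.

K has rank 2 and factors as K = U V^T = u1 v1^T + u2 v2^T with u1 = (3, 2, -3), v1 = (-2, 0, 2), u2 = (0, 2, -2), v2 = (3, 1, 1) (multiplying out reproduces the displayed K). The nonzero eigenvalues of U V^T coincide with those of the 2 x 2 matrix G = V^T U = [[v1·u1, v1·u2], [v2·u1, v2·u2]] = [[-12, -4], [8, 0]], and by the Sylvester determinant identity det(I_3 - U V^T) = det(I_2 - V^T U) = det([[13, 4], [-8, 1]]) = (13)(1) - (4)(-8) = 45. (Direct check: I - K =
[[7, 0, -6],
 [-2, -1, -6],
 [0, 2, 9]]
has determinant 45.) The finite-dimensional Fredholm alternative says: either (I - K) is invertible, or ker(I - K) ≠ {0} and then range(I - K) = ker((I - K)^*)^⊥, with dim ker(I - K) = dim ker((I - K)^*). Since det(I - K) ≠ 0, 1 is not an eigenvalue of K and ker(I - K) = {0}, so we are in the first case: for every y there is a unique x = (I - K)^(-1) y. (Explicitly, by the Woodbury identity, (I - U V^T)^(-1) = I + U (I_2 - G)^(-1) V^T.)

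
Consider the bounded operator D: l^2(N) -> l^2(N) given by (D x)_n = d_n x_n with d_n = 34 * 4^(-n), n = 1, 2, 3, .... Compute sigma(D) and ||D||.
sigma(D) = {34 * 4^(-n) : n ≥ 1} ∪ {0}; ||D|| = 17/2

A bounded diagonal operator on l^2 with diagonal entries d_n has spectrum equal to the closure of {d_n : n ≥ 1}: every d_n is an eigenvalue (with eigenvector e_n), so {d_n} ⊂ sigma(D); the spectrum is closed, so its closure is too; and for lambda not in the closure, (D - lambda I) has bounded inverse (the diagonal entries 1/(d_n - lambda) are bounded). For our sequence d_n = 34 * 4^(-n), n = 1, 2, 3, ...:
  - {d_n} = {34 * 4^(-n) : n ≥ 1}; the only limit point is 0
  - closure = {34 * 4^(-n) : n ≥ 1} ∪ {0}
For the norm: a diagonal operator has ||D|| = sup_n |d_n|. Here d_n = 34 * 4^(-n) is positive and decreasing, so sup_n |d_n| = d_1 = 34/4 = 17/2. So ||D|| = 17/2.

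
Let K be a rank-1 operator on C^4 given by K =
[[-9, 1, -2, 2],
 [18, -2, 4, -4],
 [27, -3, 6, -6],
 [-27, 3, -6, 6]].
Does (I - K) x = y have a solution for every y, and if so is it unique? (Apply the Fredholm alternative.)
(I - K) is singular (det(I - K) = 0, i.e. 1 ∈ sigma(K)). (I - K) x = y is solvable iff y ⊥ ker((I - K)^*) = span{(-9, 1, -2, 2)}, i.e. iff -9y_1 + y_2 - 2y_3 + 2y_4 = 0. When solvable, the solutions are x = y + c·(1, -2, -3, 3), c arbitrary (ker(I - K) = span{(1, -2, -3, 3)}, dimension 1).

K has rank 1, so it is an outer product K = u v^T: every row of K is a multiple of one row vector. Reading off the entries, u = (1, -2, -3, 3) and v = (-9, 1, -2, 2) (row i of K equals u_i·v^T). A rank-one matrix u v^T satisfies K u = u (v·u) and kills the (3)-dimensional subspace v^⊥, so its characteristic polynomial is lambda^3 (lambda - v·u) with v·u = tr K = 1. Hence the eigenvalues of I - K are 1 (multiplicity 3) and 1 - (1) = 0, so det(I - K) = 0. (Direct check: I - K =
[[10, -1, 2, -2],
 [-18, 3, -4, 4],
 [-27, 3, -5, 6],
 [27, -3, 6, -5]]
has determinant 0.) So 1 is an eigenvalue of K and (I - K) is not invertible. The finite-dimensional Fredholm alternative says: either (I - K) is invertible, or ker(I - K) ≠ {0} and then range(I - K) = ker((I - K)^*)^⊥, with dim ker(I - K) = dim ker((I - K)^*). We are in the second case, so we need both kernels. Kernel of I - K: (I - K) u = u - u (v·u) = u - u = 0, so ker(I - K) = span{u} = span{(1, -2, -3, 3)} (it is exactly 1-dimensional because rank(I - K) = 3). Kernel of the adjoint: K is real, so (I - K)^* = I - K^T = I - v u^T, and (I - v u^T) v = v - v (u·v) = 0; hence ker((I - K)^*) = span{v} = span{(-9, 1, -2, 2)}. Therefore (I - K) x = y is solvable iff <y, v> = 0, i.e. iff -9y_1 + y_2 - 2y_3 + 2y_4 = 0. When this holds, K y = u (v·y) = 0, so (I - K) y = y and x = y is a particular solution; the full solution set is the line x = y + c·u = y + c·(1, -2, -3, 3), c ∈ C.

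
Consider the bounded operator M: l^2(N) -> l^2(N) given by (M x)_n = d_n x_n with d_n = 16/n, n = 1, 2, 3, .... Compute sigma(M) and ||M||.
sigma(M) = {16/n : n ≥ 1} ∪ {0}; ||M|| = 16

A bounded diagonal operator on l^2 with diagonal entries d_n has spectrum equal to the closure of {d_n : n ≥ 1}: every d_n is an eigenvalue (with eigenvector e_n), so {d_n} ⊂ sigma(M); the spectrum is closed, so its closure is too; and for lambda not in the closure, (M - lambda I) has bounded inverse (the diagonal entries 1/(d_n - lambda) are bounded). For our sequence d_n = 16/n, n = 1, 2, 3, ...:
  - {d_n} = {16/n : n ≥ 1}; the only limit point is 0
  - closure = {16/n : n ≥ 1} ∪ {0}
For the norm: a diagonal operator has ||M|| = sup_n |d_n|. Here d_n = 16/n is positive and decreasing, so sup_n |d_n| = d_1 = 16. So ||M|| = 16.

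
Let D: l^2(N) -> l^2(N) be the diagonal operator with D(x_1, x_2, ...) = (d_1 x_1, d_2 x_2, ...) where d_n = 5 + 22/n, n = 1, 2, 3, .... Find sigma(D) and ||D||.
sigma(D) = {5 + 22/n : n ≥ 1} ∪ {5}; ||D|| = 27

A bounded diagonal operator on l^2 with diagonal entries d_n has spectrum equal to the closure of {d_n : n ≥ 1}: every d_n is an eigenvalue (with eigenvector e_n), so {d_n} ⊂ sigma(D); the spectrum is closed, so its closure is too; and for lambda not in the closure, (D - lambda I) has bounded inverse (the diagonal entries 1/(d_n - lambda) are bounded). For our sequence d_n = 5 + 22/n, n = 1, 2, 3, ...:
  - {d_n} = {5 + 22/n : n ≥ 1}; the only limit point is 5
  - closure = {5 + 22/n : n ≥ 1} ∪ {5}
For the norm: a diagonal operator has ||D|| = sup_n |d_n|. Here d_n = 5 + 22/n is positive and decreasing, so sup_n |d_n| = d_1 = 5 + 22 = 27. So ||D|| = 27.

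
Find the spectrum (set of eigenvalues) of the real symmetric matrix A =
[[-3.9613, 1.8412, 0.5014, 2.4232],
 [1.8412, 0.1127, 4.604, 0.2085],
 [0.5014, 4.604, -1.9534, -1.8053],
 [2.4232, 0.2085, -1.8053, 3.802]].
sigma(A) ≈ {-6, -5, 4, 5}

A is real symmetric, so its spectrum consists of real eigenvalues. Expanding the characteristic polynomial of the displayed matrix gives
  det(λ I - A) = p(λ) = λ^4 + (2)λ^3 + (-49)λ^2 + (-50)λ + (600.0122).
Solving p(λ) = 0 yields eigenvalues ≈ -6, -5, 4, 5. (A is shown rounded to 4 decimals, so these recover the underlying integer eigenvalues to within that precision.)
Verification: the trace of A = -2 equals the sum of eigenvalues -2, and det(A) ≈ 600.0122 matches the eigenvalue product 600.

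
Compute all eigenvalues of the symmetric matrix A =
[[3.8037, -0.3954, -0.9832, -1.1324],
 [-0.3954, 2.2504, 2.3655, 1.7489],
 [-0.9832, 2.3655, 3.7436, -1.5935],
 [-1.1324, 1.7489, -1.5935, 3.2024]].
sigma(A) ≈ {-1, 3, 5, 6}

A is real symmetric, so its spectrum consists of real eigenvalues. Expanding the characteristic polynomial of the displayed matrix gives
  det(λ I - A) = p(λ) = λ^4 + (-13)λ^3 + (49.0013)λ^2 + (-27.0046)λ + (-89.9967).
Solving p(λ) = 0 yields eigenvalues ≈ -1, 3, 5, 6. (A is shown rounded to 4 decimals, so these recover the underlying integer eigenvalues to within that precision.)
Verification: the trace of A = 13 equals the sum of eigenvalues 13, and det(A) ≈ -89.9967 matches the eigenvalue product -90.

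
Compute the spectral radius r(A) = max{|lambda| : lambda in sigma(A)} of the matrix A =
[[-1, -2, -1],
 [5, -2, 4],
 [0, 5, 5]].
r(A) ≈ 6.6777

The eigenvalues of A are the roots of its characteristic polynomial. With M = A (coefficients from the trace, the sum of principal 2x2 minors, and det A):
  p(λ) = det(λ I - M) = λ^3 - 2λ^2 - 23λ - 55.
No integer candidate from the rational root theorem (±divisors of 55) is a root, so the roots are irrational. The cubic discriminant is Δ = -78191 < 0, so there is one real root and a complex-conjugate pair. p(6) = -49 and p(7) = 29 have opposite signs, so a root lies in (6, 7); Newton's method refines it to λ ≈ 6.6777. Dividing out (λ - (6.6777)) leaves approximately λ^2 + 4.6777λ + 8.2364. For λ^2 + 4.6777λ + 8.2364 the discriminant is -11.0645. It is negative, so the remaining roots are the complex-conjugate pair λ ≈ -2.3389 ± 1.6632i. Their product equals the constant term, so |λ|^2 ≈ 8.2364 and |λ| ≈ 2.8699.
Thus the eigenvalues (to 4 decimals) are 6.6777 (modulus 6.6777); -2.3389 ± 1.6632i (modulus 2.8699). The spectral radius is the largest modulus: r(A) ≈ 6.6777. (Cross-check: r(A) ≤ ||A||_2 ≈ 7.8654; equality holds whenever A is normal, though it can also hold for some non-normal A.)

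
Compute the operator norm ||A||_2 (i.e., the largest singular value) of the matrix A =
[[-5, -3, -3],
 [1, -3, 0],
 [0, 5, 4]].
||A||_2 ≈ 8.4808 (= sqrt(largest eigenvalue of A^T A))

||A||_2 = sigma_max(A) = sqrt(lambda_max(A^T A)). Form the symmetric matrix M = A^T A =
[[26, 12, 15],
 [12, 43, 29],
 [15, 29, 25]].
Its characteristic polynomial (trace, sum of principal 2x2 minors, determinant of M give the coefficients) is
  p(λ) = det(λ I - M) = λ^3 - 94λ^2 + 1633λ - 3249.
No integer candidate from the rational root theorem (±divisors of 3249) is a root, so the roots are irrational. The cubic discriminant is Δ = 4041873729 > 0, so there are three distinct real roots. p(2) = -351 and p(3) = 831 have opposite signs, so a root lies in (2, 3); Newton's method refines it to λ ≈ 2.2821. p(19) = 703 and p(20) = -189 have opposite signs, so a root lies in (19, 20); Newton's method refines it to λ ≈ 19.7946. p(71) = -3249 and p(72) = 279 have opposite signs, so a root lies in (71, 72); Newton's method refines it to λ ≈ 71.9233. Check (Vieta): the three roots sum to 94, matching tr M = 94.
So the eigenvalues of A^T A are ≈ 2.2821, 19.7946, 71.9233 (all ≥ 0, as they must be for A^T A). The largest is λ_max ≈ 71.9233, hence ||A||_2 = sqrt(λ_max) ≈ 8.4808.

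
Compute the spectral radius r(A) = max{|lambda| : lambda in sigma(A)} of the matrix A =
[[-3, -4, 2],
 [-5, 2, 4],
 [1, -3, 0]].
r(A) ≈ 5.1184

The eigenvalues of A are the roots of its characteristic polynomial. With M = A (coefficients from the trace, the sum of principal 2x2 minors, and det A):
  p(λ) = det(λ I - M) = λ^3 + λ^2 - 16λ + 26.
No integer candidate from the rational root theorem (±divisors of 26) is a root, so the roots are irrational. The cubic discriminant is Δ = -9204 < 0, so there is one real root and a complex-conjugate pair. p(-6) = -58 and p(-5) = 6 have opposite signs, so a root lies in (-6, -5); Newton's method refines it to λ ≈ -5.1184. Dividing out (λ - (-5.1184)) leaves approximately λ^2 - 4.1184λ + 5.0797. For λ^2 - 4.1184λ + 5.0797 the discriminant is -3.3575. It is negative, so the remaining roots are the complex-conjugate pair λ ≈ 2.0592 ± 0.9162i. Their product equals the constant term, so |λ|^2 ≈ 5.0797 and |λ| ≈ 2.2538.
Thus the eigenvalues (to 4 decimals) are -5.1184 (modulus 5.1184); 2.0592 ± 0.9162i (modulus 2.2538). The spectral radius is the largest modulus: r(A) ≈ 5.1184. (Cross-check: r(A) ≤ ||A||_2 ≈ 7.3882; equality holds whenever A is normal, though it can also hold for some non-normal A.)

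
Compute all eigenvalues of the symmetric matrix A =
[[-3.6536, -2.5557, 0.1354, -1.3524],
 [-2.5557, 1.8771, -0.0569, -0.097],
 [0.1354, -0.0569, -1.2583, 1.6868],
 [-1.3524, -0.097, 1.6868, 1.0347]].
sigma(A) ≈ {-5, -2, 2, 3}

A is real symmetric, so its spectrum consists of real eigenvalues. Expanding the characteristic polynomial of the displayed matrix gives
  det(λ I - A) = p(λ) = λ^4 + (2)λ^3 + (-19)λ^2 + (-8)λ + (60).
Solving p(λ) = 0 yields eigenvalues ≈ -5, -2, 2, 3. (A is shown rounded to 4 decimals, so these recover the underlying integer eigenvalues to within that precision.)
Verification: the trace of A = -2 equals the sum of eigenvalues -2, and det(A) ≈ 59.9994 matches the eigenvalue product 60.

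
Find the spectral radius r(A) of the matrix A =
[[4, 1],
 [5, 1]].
r(A) = (5 + sqrt(29))/2 ≈ 5.1926

The eigenvalues of A are the roots of its characteristic polynomial. With M = A (coefficients from the trace and determinant):
  p(λ) = det(λ I - M) = λ^2 - 5λ - 1.
For λ^2 - 5λ - 1 the discriminant is 29. It is nonnegative but not a perfect square, so the roots are real and irrational: λ = (5 ± sqrt(29))/2 ≈ 5.1926, -0.1926.
Thus the eigenvalues (to 4 decimals) are 5.1926 (modulus 5.1926); -0.1926 (modulus 0.1926). The spectral radius is the largest modulus: r(A) = (5 + sqrt(29))/2 ≈ 5.1926. (Cross-check: r(A) ≤ ||A||_2 ≈ 6.5557; equality holds whenever A is normal, though it can also hold for some non-normal A.)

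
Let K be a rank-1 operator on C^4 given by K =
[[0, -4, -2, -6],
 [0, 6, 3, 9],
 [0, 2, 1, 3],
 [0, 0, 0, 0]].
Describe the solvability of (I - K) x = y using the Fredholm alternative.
(I - K) is invertible (det(I - K) = -6 ≠ 0), so for every y in C^4 the equation (I - K) x = y has a unique solution.

K has rank 1, so it is an outer product K = u v^T: every row of K is a multiple of one row vector. Reading off the entries, u = (-2, 3, 1, 0) and v = (0, 2, 1, 3) (row i of K equals u_i·v^T). A rank-one matrix u v^T satisfies K u = u (v·u) and kills the (3)-dimensional subspace v^⊥, so its characteristic polynomial is lambda^3 (lambda - v·u) with v·u = tr K = 7. Hence the eigenvalues of I - K are 1 (multiplicity 3) and 1 - (7) = -6, so det(I - K) = -6. (Direct check: I - K =
[[1, 4, 2, 6],
 [0, -5, -3, -9],
 [0, -2, 0, -3],
 [0, 0, 0, 1]]
has determinant -6.) The finite-dimensional Fredholm alternative says: either (I - K) is invertible, or ker(I - K) ≠ {0} and then range(I - K) = ker((I - K)^*)^⊥, with dim ker(I - K) = dim ker((I - K)^*). Since det(I - K) ≠ 0, 1 is not an eigenvalue of K and ker(I - K) = {0}, so we are in the first case: for every y there is a unique x = (I - K)^(-1) y. Explicitly, by the Sherman–Morrison formula, (I - u v^T)^(-1) = I + u v^T/(1 - v·u), i.e. (I - K)^(-1) = I + K/(-6).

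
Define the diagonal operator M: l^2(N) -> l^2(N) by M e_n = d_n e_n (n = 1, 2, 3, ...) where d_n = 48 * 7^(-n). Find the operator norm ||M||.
||M|| = 48/7 (attained at n = 1)

For M diagonal, ||M|| = sup_n |d_n|. The sequence d_n = 48 * 7^(-n) is positive and strictly decreasing (ratio 7^(-1) < 1), so the supremum is d_1 = 48/7. Hence ||M|| = 48/7.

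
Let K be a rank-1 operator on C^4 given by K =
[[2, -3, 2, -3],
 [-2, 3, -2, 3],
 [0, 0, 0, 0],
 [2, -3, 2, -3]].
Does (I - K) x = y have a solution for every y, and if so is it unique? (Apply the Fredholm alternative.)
(I - K) is invertible (det(I - K) = -1 ≠ 0), so for every y in C^4 the equation (I - K) x = y has a unique solution.

K has rank 1, so it is an outer product K = u v^T: every row of K is a multiple of one row vector. Reading off the entries, u = (-1, 1, 0, -1) and v = (-2, 3, -2, 3) (row i of K equals u_i·v^T). A rank-one matrix u v^T satisfies K u = u (v·u) and kills the (3)-dimensional subspace v^⊥, so its characteristic polynomial is lambda^3 (lambda - v·u) with v·u = tr K = 2. Hence the eigenvalues of I - K are 1 (multiplicity 3) and 1 - (2) = -1, so det(I - K) = -1. (Direct check: I - K =
[[-1, 3, -2, 3],
 [2, -2, 2, -3],
 [0, 0, 1, 0],
 [-2, 3, -2, 4]]
has determinant -1.) The finite-dimensional Fredholm alternative says: either (I - K) is invertible, or ker(I - K) ≠ {0} and then range(I - K) = ker((I - K)^*)^⊥, with dim ker(I - K) = dim ker((I - K)^*). Since det(I - K) ≠ 0, 1 is not an eigenvalue of K and ker(I - K) = {0}, so we are in the first case: for every y there is a unique x = (I - K)^(-1) y. Explicitly, by the Sherman–Morrison formula, (I - u v^T)^(-1) = I + u v^T/(1 - v·u), i.e. (I - K)^(-1) = I - K.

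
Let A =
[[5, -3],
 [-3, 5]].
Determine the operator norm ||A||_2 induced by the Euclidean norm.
||A||_2 = 8 (= sqrt(largest eigenvalue of A^T A))

||A||_2 = sigma_max(A) = sqrt(lambda_max(A^T A)). Form the symmetric matrix M = A^T A =
[[34, -30],
 [-30, 34]].
Its characteristic polynomial (trace, determinant of M give the coefficients) is
  p(λ) = det(λ I - M) = λ^2 - 68λ + 256.
For λ^2 - 68λ + 256 the discriminant is 3600. It is a perfect square (60^2), so the roots are rational: λ = (68 ± 60)/2 = 64, 4.
So the eigenvalues of A^T A are ≈ 4, 64 (all ≥ 0, as they must be for A^T A). The largest is λ_max = 64, hence ||A||_2 = sqrt(λ_max) = 8.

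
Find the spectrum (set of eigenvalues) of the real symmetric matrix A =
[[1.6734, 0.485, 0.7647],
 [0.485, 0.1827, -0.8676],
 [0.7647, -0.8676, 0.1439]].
sigma(A) ≈ {-1, 1, 2}

A is real symmetric, so its spectrum consists of real eigenvalues. Expanding the characteristic polynomial of the displayed matrix gives
  det(λ I - A) = p(λ) = λ^3 + (-2)λ^2 + (-1)λ + (2).
Solving p(λ) = 0 yields eigenvalues ≈ -1, 1, 2. (A is shown rounded to 4 decimals, so these recover the underlying integer eigenvalues to within that precision.)
Verification: the trace of A = 2 equals the sum of eigenvalues 2, and det(A) ≈ -1.9999 matches the eigenvalue product -2.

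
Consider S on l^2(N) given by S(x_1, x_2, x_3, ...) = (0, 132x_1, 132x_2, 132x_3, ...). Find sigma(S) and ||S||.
sigma(S) = closed disk {z in C : |z| ≤ 132}; ||S|| = 132

Note S = 132·U where U is the unit right shift (U x)_k = x_{k-1} (with x_0 := 0); so ||S|| = 132||U|| and sigma(S) = 132·sigma(U). ||S x||^2 = sum_{k≥1} |132x_k|^2 = 17424||x||^2, so ||S|| = 132 and sigma(S) ⊂ {|z| ≤ 132}. For any |lambda| < 132, the equation (S - lambda I) x = 0 forces x_1 = 0, then 132x_k = lambda x_{k+1} ⇒ x = 0, so S has no eigenvalues. But (S - lambda I) is not surjective for |lambda| < 132: solving (S - lambda I) x = e_1 would require x_n proportional to (lambda/132)^(-n), which is not in l^2. So every |lambda| < 132 lies in the residual spectrum. The boundary |lambda| = 132 is in the approximate point spectrum (the spectrum is closed). Hence sigma(S) is the closed disk of radius 132.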